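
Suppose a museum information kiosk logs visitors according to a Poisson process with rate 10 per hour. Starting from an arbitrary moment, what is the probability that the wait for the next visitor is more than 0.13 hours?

0.2725

The wait for the next event is exponential with rate λ = 10 per hour.
P(T > 0.13) = e^(−λt) = e^(−10 × 0.13) = e^(−1.3) ≈ 0.2725.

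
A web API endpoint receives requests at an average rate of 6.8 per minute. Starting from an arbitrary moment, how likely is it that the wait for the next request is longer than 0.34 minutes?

The wait for the next event is exponential with rate λ = 6.8 per minute.
P(T > 0.34) = e^(−λt) = e^(−6.8 × 0.34) = e^(−2.312) ≈ 0.0991.

0.0991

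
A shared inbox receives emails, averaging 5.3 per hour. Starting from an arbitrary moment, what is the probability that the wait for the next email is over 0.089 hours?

The wait for the next event is exponential with rate λ = 5.3 per hour.
P(T > 0.089) = e^(−λt) = e^(−5.3 × 0.089) = e^(−0.4717) ≈ 0.6239.

0.6239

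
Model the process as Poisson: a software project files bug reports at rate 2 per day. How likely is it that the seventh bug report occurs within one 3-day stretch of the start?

Over the interval, μ = 2 × 3 = 6 (a 3-day stretch = 3 days).
The seventh arrival falls in the interval iff at least 7 events occur there: P(S_7 ≤ t) = P(N ≥ 7) = 1 − P(N ≤ 6) ≈ 0.3937.

0.3937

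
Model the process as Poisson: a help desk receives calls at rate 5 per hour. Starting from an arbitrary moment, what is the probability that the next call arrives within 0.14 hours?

0.5034

Inter-arrival times are exponential with rate λ = 5 per hour.
P(T ≤ 0.14) = 1 − e^(−λt) = 1 − e^(−5 × 0.14) = 1 − e^(−0.7) ≈ 0.5034.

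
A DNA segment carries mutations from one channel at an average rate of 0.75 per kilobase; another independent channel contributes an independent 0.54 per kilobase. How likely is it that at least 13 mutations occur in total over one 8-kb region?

0.2397

Independent Poisson processes superpose: combined rate λ = 0.75 + 0.54 = 1.29 per kilobase.
Over the interval, μ = 1.29 × 8 = 10.32 (an 8-kb region = 8 kilobases).
P(N ≥ 13) = 1 − P(N ≤ 12) ≈ 0.2397.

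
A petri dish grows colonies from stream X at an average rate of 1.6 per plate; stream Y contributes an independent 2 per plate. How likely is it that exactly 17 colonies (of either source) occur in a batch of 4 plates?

Independent Poisson processes superpose: combined rate λ = 1.6 + 2 = 3.6 per plate.
Over the interval, μ = 3.6 × 4 = 14.4 (a batch of 4 plates = 4 plates).
P(N = 17) = e^(−14.4) · 14.4^17/17! ≈ 0.0771.

0.0771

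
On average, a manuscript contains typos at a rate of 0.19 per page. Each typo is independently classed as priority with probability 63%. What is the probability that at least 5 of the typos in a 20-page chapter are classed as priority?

0.0951

Thinning: the typos that are classed as priority themselves form a Poisson process with rate 0.63 × 0.19 = 0.1197 per page.
Over the interval, μ = 0.1197 × 20 = 2.394 (a 20-page chapter = 20 pages).
P(N ≥ 5) = 1 − P(N ≤ 4) ≈ 0.0951.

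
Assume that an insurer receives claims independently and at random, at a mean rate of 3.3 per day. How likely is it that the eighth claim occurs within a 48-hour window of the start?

Over the interval, μ = 3.3 × 2 = 6.6 (a 48-hour window = 2 days).
The eighth arrival falls in the interval iff at least 8 events occur there: P(S_8 ≤ t) = P(N ≥ 8) = 1 − P(N ≤ 7) ≈ 0.3419.

0.3419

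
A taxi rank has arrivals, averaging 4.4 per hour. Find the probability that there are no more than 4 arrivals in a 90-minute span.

Over the interval, μ = 4.4 × 1.5 = 6.6 (a 90-minute span = 1.5 hours).
P(N ≤ 4) = Σ_{j=0}^{4} e^(−μ) μ^j/j! ≈ 0.2127.

0.2127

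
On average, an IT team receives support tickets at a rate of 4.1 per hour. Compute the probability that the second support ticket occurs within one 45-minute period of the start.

Over the interval, μ = 4.1 × 0.75 = 3.075 (a 45-minute period = 0.75 hours).
The second arrival falls in the interval iff at least 2 events occur there: P(S_2 ≤ t) = P(N ≥ 2) = 1 − P(N ≤ 1) ≈ 0.8118.

0.8118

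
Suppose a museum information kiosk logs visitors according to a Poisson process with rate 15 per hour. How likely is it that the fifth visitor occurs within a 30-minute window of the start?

Over the interval, μ = 15 × 0.5 = 7.5 (a 30-minute window = 0.5 hours).
The fifth arrival falls in the interval iff at least 5 events occur there: P(S_5 ≤ t) = P(N ≥ 5) = 1 − P(N ≤ 4) ≈ 0.8679.

0.8679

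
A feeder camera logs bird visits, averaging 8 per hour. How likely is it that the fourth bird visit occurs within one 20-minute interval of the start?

Over the interval, μ = 8 × 1/3 ≈ 2.66667 (a 20-minute interval = 1/3 hours).
The fourth arrival falls in the interval iff at least 4 events occur there: P(S_4 ≤ t) = P(N ≥ 4) = 1 − P(N ≤ 3) ≈ 0.2786.

0.2786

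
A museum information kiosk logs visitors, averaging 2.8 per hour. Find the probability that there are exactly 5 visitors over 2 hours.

Over the interval, μ = 2.8 × 2 = 5.6 (2 hours).
P(N = 5) = e^(−μ) μ^5/5! = e^(−5.6) · 5.6^5/120 ≈ 0.1697.

0.1697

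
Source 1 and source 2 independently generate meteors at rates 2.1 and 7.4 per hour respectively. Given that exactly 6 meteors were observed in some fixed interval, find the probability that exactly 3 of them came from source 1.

Given the total, each event is independently from source 1 with probability p = λ_1/(λ_1+λ_2) = 2.1/9.5 ≈ 0.2211.
So K ~ Binomial(6, 2.1/9.5): P(K = 3) = C(6,3) · (2.1/9.5)^3 · (7.4/9.5)^3 ≈ 0.1021.

0.1021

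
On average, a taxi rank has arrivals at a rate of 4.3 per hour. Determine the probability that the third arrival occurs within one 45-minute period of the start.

0.6253

Over the interval, μ = 4.3 × 0.75 = 3.225 (a 45-minute period = 0.75 hours).
The third arrival falls in the interval iff at least 3 events occur there: P(S_3 ≤ t) = P(N ≥ 3) = 1 − P(N ≤ 2) ≈ 0.6253.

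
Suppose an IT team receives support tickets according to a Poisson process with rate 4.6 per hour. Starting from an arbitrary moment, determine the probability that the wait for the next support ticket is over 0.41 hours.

The wait for the next event is exponential with rate λ = 4.6 per hour.
P(T > 0.41) = e^(−λt) = e^(−4.6 × 0.41) = e^(−1.886) ≈ 0.1517.

0.1517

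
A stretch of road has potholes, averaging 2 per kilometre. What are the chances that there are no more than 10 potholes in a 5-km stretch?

Over the interval, μ = 2 × 5 = 10 (a 5-km stretch = 5 kilometres).
P(N ≤ 10) = Σ_{j=0}^{10} e^(−μ) μ^j/j! ≈ 0.5830.

0.5830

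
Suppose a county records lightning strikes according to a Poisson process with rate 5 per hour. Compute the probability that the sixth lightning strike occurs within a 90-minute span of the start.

0.7586

Over the interval, μ = 5 × 1.5 = 7.5 (a 90-minute span = 1.5 hours).
The sixth arrival falls in the interval iff at least 6 events occur there: P(S_6 ≤ t) = P(N ≥ 6) = 1 − P(N ≤ 5) ≈ 0.7586.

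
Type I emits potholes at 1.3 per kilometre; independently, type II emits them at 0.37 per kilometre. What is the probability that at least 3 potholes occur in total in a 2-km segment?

0.6485

Independent Poisson processes superpose: combined rate λ = 1.3 + 0.37 = 1.67 per kilometre.
Over the interval, μ = 1.67 × 2 = 3.34 (a 2-km segment = 2 kilometres).
P(N ≥ 3) = 1 − P(N ≤ 2) ≈ 0.6485.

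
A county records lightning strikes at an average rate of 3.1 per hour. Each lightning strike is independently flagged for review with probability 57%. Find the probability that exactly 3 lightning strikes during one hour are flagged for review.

0.1571

Thinning: the lightning strikes that are flagged for review themselves form a Poisson process with rate 0.57 × 3.1 = 1.767 per hour.
So μ = 1.767.
P(N = 3) = e^(−1.767) · 1.767^3/3! ≈ 0.1571.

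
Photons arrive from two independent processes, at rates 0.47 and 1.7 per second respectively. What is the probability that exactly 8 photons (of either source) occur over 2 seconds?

Independent Poisson processes superpose: combined rate λ = 0.47 + 1.7 = 2.17 per second.
Over the interval, μ = 2.17 × 2 = 4.34 (2 seconds).
P(N = 8) = e^(−4.34) · 4.34^8/8! ≈ 0.0407.

0.0407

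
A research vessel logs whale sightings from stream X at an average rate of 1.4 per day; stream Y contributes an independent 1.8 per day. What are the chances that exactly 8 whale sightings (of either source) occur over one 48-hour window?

Independent Poisson processes superpose: combined rate λ = 1.4 + 1.8 = 3.2 per day.
Over the interval, μ = 3.2 × 2 = 6.4 (a 48-hour window = 2 days).
P(N = 8) = e^(−6.4) · 6.4^8/8! ≈ 0.1160.

0.1160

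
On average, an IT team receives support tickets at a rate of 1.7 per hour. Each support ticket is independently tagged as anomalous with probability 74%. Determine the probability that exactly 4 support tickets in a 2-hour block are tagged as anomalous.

Thinning: the support tickets that are tagged as anomalous themselves form a Poisson process with rate 0.74 × 1.7 = 1.258 per hour.
Over the interval, μ = 1.258 × 2 = 2.516 (a 2-hour block = 2 hours).
P(N = 4) = e^(−2.516) · 2.516^4/4! ≈ 0.1349.

0.1349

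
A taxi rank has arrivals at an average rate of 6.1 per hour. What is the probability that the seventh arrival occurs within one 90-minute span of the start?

0.8065

Over the interval, μ = 6.1 × 1.5 = 9.15 (a 90-minute span = 1.5 hours).
The seventh arrival falls in the interval iff at least 7 events occur there: P(S_7 ≤ t) = P(N ≥ 7) = 1 − P(N ≤ 6) ≈ 0.8065.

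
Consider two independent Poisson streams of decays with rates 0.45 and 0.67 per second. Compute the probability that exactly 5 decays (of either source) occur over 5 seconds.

0.1697

Independent Poisson processes superpose: combined rate λ = 0.45 + 0.67 = 1.12 per second.
Over the interval, μ = 1.12 × 5 = 5.6 (5 seconds).
P(N = 5) = e^(−5.6) · 5.6^5/5! ≈ 0.1697.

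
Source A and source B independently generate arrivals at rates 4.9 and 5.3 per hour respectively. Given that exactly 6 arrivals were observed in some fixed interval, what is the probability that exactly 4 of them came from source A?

0.2157

Given the total, each event is independently from source A with probability p = λ_A/(λ_A+λ_B) = 4.9/10.2 ≈ 0.4804.
So K ~ Binomial(6, 4.9/10.2): P(K = 4) = C(6,4) · (4.9/10.2)^4 · (5.3/10.2)^2 ≈ 0.2157.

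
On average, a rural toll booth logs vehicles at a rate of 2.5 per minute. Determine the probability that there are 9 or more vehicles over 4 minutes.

0.6672

Over the interval, μ = 2.5 × 4 = 10 (4 minutes).
P(N ≥ 9) = 1 − P(N ≤ 8) = 1 − Σ_{j=0}^{8} e^(−μ) μ^j/j! ≈ 0.6672.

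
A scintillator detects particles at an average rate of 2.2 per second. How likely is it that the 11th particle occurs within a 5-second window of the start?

0.5401

Over the interval, μ = 2.2 × 5 = 11 (a 5-second window = 5 seconds).
The 11th arrival falls in the interval iff at least 11 events occur there: P(S_11 ≤ t) = P(N ≥ 11) = 1 − P(N ≤ 10) ≈ 0.5401.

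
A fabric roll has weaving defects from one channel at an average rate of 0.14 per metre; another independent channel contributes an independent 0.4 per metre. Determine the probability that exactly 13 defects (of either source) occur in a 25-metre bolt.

0.1089

Independent Poisson processes superpose: combined rate λ = 0.14 + 0.4 = 0.54 per metre.
Over the interval, μ = 0.54 × 25 = 13.5 (a 25-metre bolt = 25 metres).
P(N = 13) = e^(−13.5) · 13.5^13/13! ≈ 0.1089.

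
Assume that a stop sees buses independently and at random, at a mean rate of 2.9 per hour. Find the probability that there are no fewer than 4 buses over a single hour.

0.3304

With mean μ = 2.9 per hour,
P(N ≥ 4) = 1 − P(N ≤ 3) = 1 − Σ_{j=0}^{3} e^(−μ) μ^j/j! ≈ 0.3304.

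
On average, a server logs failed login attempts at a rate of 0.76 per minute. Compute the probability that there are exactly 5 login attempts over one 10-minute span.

Over the interval, μ = 0.76 × 10 = 7.6 (a 10-minute span = 10 minutes).
P(N = 5) = e^(−μ) μ^5/5! = e^(−7.6) · 7.6^5/120 ≈ 0.1057.

0.1057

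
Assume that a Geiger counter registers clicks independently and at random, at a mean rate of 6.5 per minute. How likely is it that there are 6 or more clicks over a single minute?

With mean μ = 6.5 per minute,
P(N ≥ 6) = 1 − P(N ≤ 5) = 1 − Σ_{j=0}^{5} e^(−μ) μ^j/j! ≈ 0.6310.

0.6310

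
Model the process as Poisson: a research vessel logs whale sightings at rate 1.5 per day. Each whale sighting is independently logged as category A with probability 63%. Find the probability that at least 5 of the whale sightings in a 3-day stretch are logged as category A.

Thinning: the whale sightings that are logged as category A themselves form a Poisson process with rate 0.63 × 1.5 = 0.945 per day.
Over the interval, μ = 0.945 × 3 = 2.835 (a 3-day stretch = 3 days).
P(N ≥ 5) = 1 − P(N ≤ 4) ≈ 0.1578.

0.1578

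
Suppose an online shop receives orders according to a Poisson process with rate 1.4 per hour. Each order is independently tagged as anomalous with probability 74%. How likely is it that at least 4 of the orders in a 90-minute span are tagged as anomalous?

Thinning: the orders that are tagged as anomalous themselves form a Poisson process with rate 0.74 × 1.4 = 1.036 per hour.
Over the interval, μ = 1.036 × 1.5 = 1.554 (a 90-minute span = 1.5 hours).
P(N ≥ 4) = 1 − P(N ≤ 3) ≈ 0.0726.

0.0726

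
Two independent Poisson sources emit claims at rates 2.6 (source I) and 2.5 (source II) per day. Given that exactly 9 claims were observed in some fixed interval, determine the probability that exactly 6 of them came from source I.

Given the total, each event is independently from source I with probability p = λ_I/(λ_I+λ_II) = 2.6/5.1 ≈ 0.5098.
So K ~ Binomial(9, 2.6/5.1): P(K = 6) = C(9,6) · (2.6/5.1)^6 · (2.5/5.1)^3 ≈ 0.1737.

0.1737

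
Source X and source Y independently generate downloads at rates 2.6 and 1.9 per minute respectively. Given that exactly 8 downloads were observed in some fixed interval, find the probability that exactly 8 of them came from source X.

0.0124

Given the total, each event is independently from source X with probability p = λ_X/(λ_X+λ_Y) = 2.6/4.5 ≈ 0.5778.
So K ~ Binomial(8, 2.6/4.5): P(K = 8) = C(8,8) · (2.6/4.5)^8 · (1.9/4.5)^0 ≈ 0.0124.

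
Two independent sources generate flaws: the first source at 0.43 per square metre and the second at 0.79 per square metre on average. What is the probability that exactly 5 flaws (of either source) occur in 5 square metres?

0.1579

Independent Poisson processes superpose: combined rate λ = 0.43 + 0.79 = 1.22 per square metre.
Over the interval, μ = 1.22 × 5 = 6.1 (5 square metres).
P(N = 5) = e^(−6.1) · 6.1^5/5! ≈ 0.1579.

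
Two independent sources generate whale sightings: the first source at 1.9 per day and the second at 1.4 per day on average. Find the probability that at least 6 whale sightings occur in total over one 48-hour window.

Independent Poisson processes superpose: combined rate λ = 1.9 + 1.4 = 3.3 per day.
Over the interval, μ = 3.3 × 2 = 6.6 (a 48-hour window = 2 days).
P(N ≥ 6) = 1 − P(N ≤ 5) ≈ 0.6453.

0.6453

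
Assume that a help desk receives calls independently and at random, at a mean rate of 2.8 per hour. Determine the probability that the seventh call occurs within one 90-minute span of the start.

0.1325

Over the interval, μ = 2.8 × 1.5 = 4.2 (a 90-minute span = 1.5 hours).
The seventh arrival falls in the interval iff at least 7 events occur there: P(S_7 ≤ t) = P(N ≥ 7) = 1 − P(N ≤ 6) ≈ 0.1325.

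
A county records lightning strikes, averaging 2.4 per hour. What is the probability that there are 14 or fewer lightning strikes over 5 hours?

Over the interval, μ = 2.4 × 5 = 12 (5 hours).
P(N ≤ 14) = Σ_{j=0}^{14} e^(−μ) μ^j/j! ≈ 0.7720.

0.7720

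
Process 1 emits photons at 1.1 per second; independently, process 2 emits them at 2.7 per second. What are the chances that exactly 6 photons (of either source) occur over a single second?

Independent Poisson processes superpose: combined rate λ = 1.1 + 2.7 = 3.8 per second.
So μ = 3.8.
P(N = 6) = e^(−3.8) · 3.8^6/6! ≈ 0.0936.

0.0936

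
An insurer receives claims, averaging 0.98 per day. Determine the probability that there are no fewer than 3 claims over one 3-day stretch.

Over the interval, μ = 0.98 × 3 = 2.94 (a 3-day stretch = 3 days).
P(N ≥ 3) = 1 − P(N ≤ 2) = 1 − Σ_{j=0}^{2} e^(−μ) μ^j/j! ≈ 0.5632.

0.5632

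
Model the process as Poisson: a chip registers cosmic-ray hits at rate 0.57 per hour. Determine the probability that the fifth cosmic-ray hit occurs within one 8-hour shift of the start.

Over the interval, μ = 0.57 × 8 = 4.56 (an 8-hour shift = 8 hours).
The fifth arrival falls in the interval iff at least 5 events occur there: P(S_5 ≤ t) = P(N ≥ 5) = 1 − P(N ≤ 4) ≈ 0.4792.

0.4792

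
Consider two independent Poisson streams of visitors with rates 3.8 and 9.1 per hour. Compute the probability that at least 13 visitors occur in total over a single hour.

Independent Poisson processes superpose: combined rate λ = 3.8 + 9.1 = 12.9 per hour.
So μ = 12.9.
P(N ≥ 13) = 1 − P(N ≤ 12) ≈ 0.5259.

0.5259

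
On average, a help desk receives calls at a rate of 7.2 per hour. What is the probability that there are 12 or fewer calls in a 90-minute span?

Over the interval, μ = 7.2 × 1.5 = 10.8 (a 90-minute span = 1.5 hours).
P(N ≤ 12) = Σ_{j=0}^{12} e^(−μ) μ^j/j! ≈ 0.7104.

0.7104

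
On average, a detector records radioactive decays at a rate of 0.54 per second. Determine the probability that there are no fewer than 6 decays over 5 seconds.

0.0567

Over the interval, μ = 0.54 × 5 = 2.7 (5 seconds).
P(N ≥ 6) = 1 − P(N ≤ 5) = 1 − Σ_{j=0}^{5} e^(−μ) μ^j/j! ≈ 0.0567.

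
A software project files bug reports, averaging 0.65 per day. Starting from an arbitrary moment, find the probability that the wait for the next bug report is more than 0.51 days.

The wait for the next event is exponential with rate λ = 0.65 per day.
P(T > 0.51) = e^(−λt) = e^(−0.65 × 0.51) = e^(−0.3315) ≈ 0.7178.

0.7178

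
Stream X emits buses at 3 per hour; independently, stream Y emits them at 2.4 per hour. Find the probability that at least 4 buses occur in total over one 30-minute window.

0.2859

Independent Poisson processes superpose: combined rate λ = 3 + 2.4 = 5.4 per hour.
Over the interval, μ = 5.4 × 0.5 = 2.7 (a 30-minute window = 0.5 hours).
P(N ≥ 4) = 1 − P(N ≤ 3) ≈ 0.2859.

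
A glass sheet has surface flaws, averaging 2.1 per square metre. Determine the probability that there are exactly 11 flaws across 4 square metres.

Over the interval, μ = 2.1 × 4 = 8.4 (4 square metres).
P(N = 11) = e^(−μ) μ^11/11! = e^(−8.4) · 8.4^11/39916800 ≈ 0.0828.

0.0828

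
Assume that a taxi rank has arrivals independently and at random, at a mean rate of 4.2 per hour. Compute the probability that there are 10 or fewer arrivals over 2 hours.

0.7743

Over the interval, μ = 4.2 × 2 = 8.4 (2 hours).
P(N ≤ 10) = Σ_{j=0}^{10} e^(−μ) μ^j/j! ≈ 0.7743.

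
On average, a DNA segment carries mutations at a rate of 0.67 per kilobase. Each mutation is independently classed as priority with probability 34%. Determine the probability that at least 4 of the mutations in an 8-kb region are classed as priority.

0.1123

Thinning: the mutations that are classed as priority themselves form a Poisson process with rate 0.34 × 0.67 = 0.2278 per kilobase.
Over the interval, μ = 0.2278 × 8 = 1.8224 (an 8-kb region = 8 kilobases).
P(N ≥ 4) = 1 − P(N ≤ 3) ≈ 0.1123.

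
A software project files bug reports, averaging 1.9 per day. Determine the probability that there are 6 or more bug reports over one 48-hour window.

Over the interval, μ = 1.9 × 2 = 3.8 (a 48-hour window = 2 days).
P(N ≥ 6) = 1 − P(N ≤ 5) = 1 − Σ_{j=0}^{5} e^(−μ) μ^j/j! ≈ 0.1844.

0.1844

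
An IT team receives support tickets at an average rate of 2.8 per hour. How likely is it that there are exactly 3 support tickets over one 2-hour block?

0.1082

Over the interval, μ = 2.8 × 2 = 5.6 (a 2-hour block = 2 hours).
P(N = 3) = e^(−μ) μ^3/3! = e^(−5.6) · 5.6^3/6 ≈ 0.1082.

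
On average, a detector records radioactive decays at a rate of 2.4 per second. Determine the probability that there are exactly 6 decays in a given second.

With mean μ = 2.4 per second,
P(N = 6) = e^(−μ) μ^6/6! = e^(−2.4) · 2.4^6/720 ≈ 0.0241.

0.0241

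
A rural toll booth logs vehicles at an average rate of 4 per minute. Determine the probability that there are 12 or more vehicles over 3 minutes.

0.5384

Over the interval, μ = 4 × 3 = 12 (3 minutes).
P(N ≥ 12) = 1 − P(N ≤ 11) = 1 − Σ_{j=0}^{11} e^(−μ) μ^j/j! ≈ 0.5384.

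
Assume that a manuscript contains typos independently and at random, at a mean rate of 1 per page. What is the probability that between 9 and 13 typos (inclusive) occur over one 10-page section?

0.5316

Over the interval, μ = 1 × 10 = 10 (a 10-page section = 10 pages).
P(9 ≤ N ≤ 13) = Σ_{j=9}^{13} e^(−10) · 10^j/j! ≈ 0.5316.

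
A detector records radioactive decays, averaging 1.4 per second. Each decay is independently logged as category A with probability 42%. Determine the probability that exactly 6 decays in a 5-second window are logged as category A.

0.0474

Thinning: the decays that are logged as category A themselves form a Poisson process with rate 0.42 × 1.4 = 0.588 per second.
Over the interval, μ = 0.588 × 5 = 2.94 (a 5-second window = 5 seconds).
P(N = 6) = e^(−2.94) · 2.94^6/6! ≈ 0.0474.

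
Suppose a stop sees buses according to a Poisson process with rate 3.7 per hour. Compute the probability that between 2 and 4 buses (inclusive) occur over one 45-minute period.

Over the interval, μ = 3.7 × 0.75 = 2.775 (a 45-minute period = 0.75 hours).
P(2 ≤ N ≤ 4) = Σ_{j=2}^{4} e^(−2.775) · 2.775^j/j! ≈ 0.6162.

0.6162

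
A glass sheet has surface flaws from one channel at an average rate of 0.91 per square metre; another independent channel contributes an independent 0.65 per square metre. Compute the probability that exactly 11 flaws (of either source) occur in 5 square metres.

0.0667

Independent Poisson processes superpose: combined rate λ = 0.91 + 0.65 = 1.56 per square metre.
Over the interval, μ = 1.56 × 5 = 7.8 (5 square metres).
P(N = 11) = e^(−7.8) · 7.8^11/11! ≈ 0.0667.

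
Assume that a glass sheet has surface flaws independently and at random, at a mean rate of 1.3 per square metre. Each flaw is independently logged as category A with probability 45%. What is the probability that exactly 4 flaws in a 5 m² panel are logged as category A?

Thinning: the flaws that are logged as category A themselves form a Poisson process with rate 0.45 × 1.3 = 0.585 per square metre.
Over the interval, μ = 0.585 × 5 = 2.925 (a 5 m² panel = 5 square metres).
P(N = 4) = e^(−2.925) · 2.925^4/4! ≈ 0.1637.

0.1637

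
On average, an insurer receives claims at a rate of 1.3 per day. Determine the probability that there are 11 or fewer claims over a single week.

0.7932

Over the interval, μ = 1.3 × 7 = 9.1 (a week = 7 days).
P(N ≤ 11) = Σ_{j=0}^{11} e^(−μ) μ^j/j! ≈ 0.7932.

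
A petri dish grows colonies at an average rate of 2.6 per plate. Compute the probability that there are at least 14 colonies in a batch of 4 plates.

Over the interval, μ = 2.6 × 4 = 10.4 (a batch of 4 plates = 4 plates).
P(N ≥ 14) = 1 − P(N ≤ 13) = 1 − Σ_{j=0}^{13} e^(−μ) μ^j/j! ≈ 0.1664.

0.1664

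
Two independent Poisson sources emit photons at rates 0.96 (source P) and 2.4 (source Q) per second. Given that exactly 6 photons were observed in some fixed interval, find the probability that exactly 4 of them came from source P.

Given the total, each event is independently from source P with probability p = λ_P/(λ_P+λ_Q) = 0.96/3.36 ≈ 0.2857.
So K ~ Binomial(6, 0.96/3.36): P(K = 4) = C(6,4) · (0.96/3.36)^4 · (2.4/3.36)^2 ≈ 0.0510.

0.0510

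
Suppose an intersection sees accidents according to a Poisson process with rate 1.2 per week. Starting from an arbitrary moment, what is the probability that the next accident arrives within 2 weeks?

Inter-arrival times are exponential with rate λ = 1.2 per week.
P(T ≤ 2) = 1 − e^(−λt) = 1 − e^(−1.2 × 2) = 1 − e^(−2.4) ≈ 0.9093.

0.9093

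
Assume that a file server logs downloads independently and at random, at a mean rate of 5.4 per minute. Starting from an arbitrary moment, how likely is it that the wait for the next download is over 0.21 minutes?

The wait for the next event is exponential with rate λ = 5.4 per minute.
P(T > 0.21) = e^(−λt) = e^(−5.4 × 0.21) = e^(−1.134) ≈ 0.3217.

0.3217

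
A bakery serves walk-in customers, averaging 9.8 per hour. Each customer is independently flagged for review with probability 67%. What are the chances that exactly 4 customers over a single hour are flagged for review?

0.1090

Thinning: the customers that are flagged for review themselves form a Poisson process with rate 0.67 × 9.8 = 6.566 per hour.
So μ = 6.566.
P(N = 4) = e^(−6.566) · 6.566^4/4! ≈ 0.1090.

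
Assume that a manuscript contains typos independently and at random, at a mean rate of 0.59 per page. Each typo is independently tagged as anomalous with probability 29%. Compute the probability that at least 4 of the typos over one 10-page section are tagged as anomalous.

0.0948

Thinning: the typos that are tagged as anomalous themselves form a Poisson process with rate 0.29 × 0.59 = 0.1711 per page.
Over the interval, μ = 0.1711 × 10 = 1.711 (a 10-page section = 10 pages).
P(N ≥ 4) = 1 − P(N ≤ 3) ≈ 0.0948.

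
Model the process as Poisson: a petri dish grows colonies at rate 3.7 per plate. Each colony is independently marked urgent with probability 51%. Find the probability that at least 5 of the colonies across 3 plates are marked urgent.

Thinning: the colonies that are marked urgent themselves form a Poisson process with rate 0.51 × 3.7 = 1.887 per plate.
Over the interval, μ = 1.887 × 3 = 5.661 (3 plates).
P(N ≥ 5) = 1 − P(N ≤ 4) ≈ 0.6670.

0.6670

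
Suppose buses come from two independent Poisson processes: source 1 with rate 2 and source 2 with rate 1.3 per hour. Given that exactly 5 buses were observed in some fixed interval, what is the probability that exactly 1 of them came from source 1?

0.0730

Given the total, each event is independently from source 1 with probability p = λ_1/(λ_1+λ_2) = 2/3.3 ≈ 0.6061.
So K ~ Binomial(5, 2/3.3): P(K = 1) = C(5,1) · (2/3.3)^1 · (1.3/3.3)^4 ≈ 0.0730.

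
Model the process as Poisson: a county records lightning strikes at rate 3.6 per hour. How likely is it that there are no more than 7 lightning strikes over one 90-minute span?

0.8217

Over the interval, μ = 3.6 × 1.5 = 5.4 (a 90-minute span = 1.5 hours).
P(N ≤ 7) = Σ_{j=0}^{7} e^(−μ) μ^j/j! ≈ 0.8217.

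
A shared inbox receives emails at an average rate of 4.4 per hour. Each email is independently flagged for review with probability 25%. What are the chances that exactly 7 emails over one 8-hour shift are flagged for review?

Thinning: the emails that are flagged for review themselves form a Poisson process with rate 0.25 × 4.4 = 1.1 per hour.
Over the interval, μ = 1.1 × 8 = 8.8 (an 8-hour shift = 8 hours).
P(N = 7) = e^(−8.8) · 8.8^7/7! ≈ 0.1222.

0.1222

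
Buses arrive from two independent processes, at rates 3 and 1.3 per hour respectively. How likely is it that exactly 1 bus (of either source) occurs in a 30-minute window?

Independent Poisson processes superpose: combined rate λ = 3 + 1.3 = 4.3 per hour.
Over the interval, μ = 4.3 × 0.5 = 2.15 (a 30-minute window = 0.5 hours).
P(N = 1) = e^(−2.15) · 2.15^1/1! ≈ 0.2504.

0.2504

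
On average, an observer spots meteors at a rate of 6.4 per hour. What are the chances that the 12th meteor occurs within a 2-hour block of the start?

0.6262

Over the interval, μ = 6.4 × 2 = 12.8 (a 2-hour block = 2 hours).
The 12th arrival falls in the interval iff at least 12 events occur there: P(S_12 ≤ t) = P(N ≥ 12) = 1 − P(N ≤ 11) ≈ 0.6262.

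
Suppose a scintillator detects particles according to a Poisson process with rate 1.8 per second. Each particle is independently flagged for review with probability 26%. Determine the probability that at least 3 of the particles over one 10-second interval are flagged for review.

Thinning: the particles that are flagged for review themselves form a Poisson process with rate 0.26 × 1.8 = 0.468 per second.
Over the interval, μ = 0.468 × 10 = 4.68 (a 10-second interval = 10 seconds).
P(N ≥ 3) = 1 − P(N ≤ 2) ≈ 0.8457.

0.8457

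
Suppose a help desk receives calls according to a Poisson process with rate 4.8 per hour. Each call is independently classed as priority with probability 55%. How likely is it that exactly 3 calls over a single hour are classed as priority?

Thinning: the calls that are classed as priority themselves form a Poisson process with rate 0.55 × 4.8 = 2.64 per hour.
So μ = 2.64.
P(N = 3) = e^(−2.64) · 2.64^3/3! ≈ 0.2188.

0.2188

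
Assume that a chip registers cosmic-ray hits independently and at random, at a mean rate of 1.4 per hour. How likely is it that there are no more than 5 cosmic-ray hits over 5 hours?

0.3007

Over the interval, μ = 1.4 × 5 = 7 (5 hours).
P(N ≤ 5) = Σ_{j=0}^{5} e^(−μ) μ^j/j! ≈ 0.3007.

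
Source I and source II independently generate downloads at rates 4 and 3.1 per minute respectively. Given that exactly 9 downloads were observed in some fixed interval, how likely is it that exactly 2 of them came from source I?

0.0346

Given the total, each event is independently from source I with probability p = λ_I/(λ_I+λ_II) = 4/7.1 ≈ 0.5634.
So K ~ Binomial(9, 4/7.1): P(K = 2) = C(9,2) · (4/7.1)^2 · (3.1/7.1)^7 ≈ 0.0346.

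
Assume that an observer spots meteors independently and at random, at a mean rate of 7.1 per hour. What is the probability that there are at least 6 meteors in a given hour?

With mean μ = 7.1 per hour,
P(N ≥ 6) = 1 − P(N ≤ 5) = 1 − Σ_{j=0}^{5} e^(−μ) μ^j/j! ≈ 0.7119.

0.7119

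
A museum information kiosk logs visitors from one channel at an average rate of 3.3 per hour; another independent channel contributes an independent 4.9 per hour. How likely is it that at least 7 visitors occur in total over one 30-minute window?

Independent Poisson processes superpose: combined rate λ = 3.3 + 4.9 = 8.2 per hour.
Over the interval, μ = 8.2 × 0.5 = 4.1 (a 30-minute window = 0.5 hours).
P(N ≥ 7) = 1 − P(N ≤ 6) ≈ 0.1214.

0.1214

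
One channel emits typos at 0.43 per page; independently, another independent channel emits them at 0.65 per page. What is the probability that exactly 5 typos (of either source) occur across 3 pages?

Independent Poisson processes superpose: combined rate λ = 0.43 + 0.65 = 1.08 per page.
Over the interval, μ = 1.08 × 3 = 3.24 (3 pages).
P(N = 5) = e^(−3.24) · 3.24^5/5! ≈ 0.1165.

0.1165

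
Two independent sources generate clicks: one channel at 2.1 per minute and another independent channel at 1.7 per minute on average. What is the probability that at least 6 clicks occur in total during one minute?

Independent Poisson processes superpose: combined rate λ = 2.1 + 1.7 = 3.8 per minute.
So μ = 3.8.
P(N ≥ 6) = 1 − P(N ≤ 5) ≈ 0.1844.

0.1844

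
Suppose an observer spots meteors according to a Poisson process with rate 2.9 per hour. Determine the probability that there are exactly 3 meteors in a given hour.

With mean μ = 2.9 per hour,
P(N = 3) = e^(−μ) μ^3/3! = e^(−2.9) · 2.9^3/6 ≈ 0.2237.

0.2237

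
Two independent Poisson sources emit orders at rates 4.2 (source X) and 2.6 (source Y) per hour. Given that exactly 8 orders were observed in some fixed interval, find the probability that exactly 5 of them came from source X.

Given the total, each event is independently from source X with probability p = λ_X/(λ_X+λ_Y) = 4.2/6.8 ≈ 0.6176.
So K ~ Binomial(8, 4.2/6.8): P(K = 5) = C(8,5) · (4.2/6.8)^5 · (2.6/6.8)^3 ≈ 0.2814.

0.2814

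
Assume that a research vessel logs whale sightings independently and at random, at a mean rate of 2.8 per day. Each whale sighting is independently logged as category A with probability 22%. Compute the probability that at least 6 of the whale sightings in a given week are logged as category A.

Thinning: the whale sightings that are logged as category A themselves form a Poisson process with rate 0.22 × 2.8 = 0.616 per day.
Over the interval, μ = 0.616 × 7 = 4.312 (a week = 7 days).
P(N ≥ 6) = 1 − P(N ≤ 5) ≈ 0.2653.

0.2653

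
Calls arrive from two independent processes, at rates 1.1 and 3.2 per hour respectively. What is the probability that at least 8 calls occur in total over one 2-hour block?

Independent Poisson processes superpose: combined rate λ = 1.1 + 3.2 = 4.3 per hour.
Over the interval, μ = 4.3 × 2 = 8.6 (a 2-hour block = 2 hours).
P(N ≥ 8) = 1 − P(N ≤ 7) ≈ 0.6272.

0.6272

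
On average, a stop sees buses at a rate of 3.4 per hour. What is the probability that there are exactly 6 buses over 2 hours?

Over the interval, μ = 3.4 × 2 = 6.8 (2 hours).
P(N = 6) = e^(−μ) μ^6/6! = e^(−6.8) · 6.8^6/720 ≈ 0.1529.

0.1529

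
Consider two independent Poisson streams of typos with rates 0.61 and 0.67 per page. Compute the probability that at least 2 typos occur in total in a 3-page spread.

0.8960

Independent Poisson processes superpose: combined rate λ = 0.61 + 0.67 = 1.28 per page.
Over the interval, μ = 1.28 × 3 = 3.84 (a 3-page spread = 3 pages).
P(N ≥ 2) = 1 − P(N ≤ 1) ≈ 0.8960.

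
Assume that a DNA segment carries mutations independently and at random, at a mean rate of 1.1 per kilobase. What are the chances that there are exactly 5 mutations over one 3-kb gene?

Over the interval, μ = 1.1 × 3 = 3.3 (a 3-kb gene = 3 kilobases).
P(N = 5) = e^(−μ) μ^5/5! = e^(−3.3) · 3.3^5/120 ≈ 0.1203.

0.1203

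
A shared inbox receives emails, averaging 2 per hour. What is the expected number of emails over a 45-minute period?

1.5

E[N] = λt = 2 × 0.75 = 1.5 (a 45-minute period = 0.75 hours).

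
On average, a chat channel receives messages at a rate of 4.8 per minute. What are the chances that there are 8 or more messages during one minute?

0.1133

With mean μ = 4.8 per minute,
P(N ≥ 8) = 1 − P(N ≤ 7) = 1 − Σ_{j=0}^{7} e^(−μ) μ^j/j! ≈ 0.1133.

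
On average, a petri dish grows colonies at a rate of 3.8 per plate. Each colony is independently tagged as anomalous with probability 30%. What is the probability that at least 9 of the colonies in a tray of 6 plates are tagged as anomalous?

Thinning: the colonies that are tagged as anomalous themselves form a Poisson process with rate 0.3 × 3.8 = 1.14 per plate.
Over the interval, μ = 1.14 × 6 = 6.84 (a tray of 6 plates = 6 plates).
P(N ≥ 9) = 1 − P(N ≤ 8) ≈ 0.2503.

0.2503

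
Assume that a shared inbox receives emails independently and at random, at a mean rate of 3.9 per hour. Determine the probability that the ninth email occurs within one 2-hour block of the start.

Over the interval, μ = 3.9 × 2 = 7.8 (a 2-hour block = 2 hours).
The ninth arrival falls in the interval iff at least 9 events occur there: P(S_9 ≤ t) = P(N ≥ 9) = 1 − P(N ≤ 8) ≈ 0.3796.

0.3796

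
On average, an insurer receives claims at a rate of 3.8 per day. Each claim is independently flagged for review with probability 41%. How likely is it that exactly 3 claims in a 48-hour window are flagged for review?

0.2236

Thinning: the claims that are flagged for review themselves form a Poisson process with rate 0.41 × 3.8 = 1.558 per day.
Over the interval, μ = 1.558 × 2 = 3.116 (a 48-hour window = 2 days).
P(N = 3) = e^(−3.116) · 3.116^3/3! ≈ 0.2236.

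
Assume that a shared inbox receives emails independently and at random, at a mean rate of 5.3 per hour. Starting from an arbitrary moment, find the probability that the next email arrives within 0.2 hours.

Inter-arrival times are exponential with rate λ = 5.3 per hour.
P(T ≤ 0.2) = 1 − e^(−λt) = 1 − e^(−5.3 × 0.2) = 1 − e^(−1.06) ≈ 0.6535.

0.6535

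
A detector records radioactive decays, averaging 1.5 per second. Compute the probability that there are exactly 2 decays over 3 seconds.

0.1125

Over the interval, μ = 1.5 × 3 = 4.5 (3 seconds).
P(N = 2) = e^(−μ) μ^2/2! = e^(−4.5) · 4.5^2/2 ≈ 0.1125.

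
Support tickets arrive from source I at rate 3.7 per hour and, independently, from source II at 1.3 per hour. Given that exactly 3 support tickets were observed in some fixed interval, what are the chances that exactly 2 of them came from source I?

Given the total, each event is independently from source I with probability p = λ_I/(λ_I+λ_II) = 3.7/5 = 0.7400.
So K ~ Binomial(3, 3.7/5): P(K = 2) = C(3,2) · (3.7/5)^2 · (1.3/5)^1 ≈ 0.4271.

0.4271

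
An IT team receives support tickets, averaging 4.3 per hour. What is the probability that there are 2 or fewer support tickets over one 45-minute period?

Over the interval, μ = 4.3 × 0.75 = 3.225 (a 45-minute period = 0.75 hours).
P(N ≤ 2) = Σ_{j=0}^{2} e^(−μ) μ^j/j! ≈ 0.3747.

0.3747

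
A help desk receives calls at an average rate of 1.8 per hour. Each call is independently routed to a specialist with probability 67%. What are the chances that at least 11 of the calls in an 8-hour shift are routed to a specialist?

Thinning: the calls that are routed to a specialist themselves form a Poisson process with rate 0.67 × 1.8 = 1.206 per hour.
Over the interval, μ = 1.206 × 8 = 9.648 (an 8-hour shift = 8 hours).
P(N ≥ 11) = 1 − P(N ≤ 10) ≈ 0.3730.

0.3730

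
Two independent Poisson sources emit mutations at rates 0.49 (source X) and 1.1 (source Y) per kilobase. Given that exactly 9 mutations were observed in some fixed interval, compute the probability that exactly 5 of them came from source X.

0.0802

Given the total, each event is independently from source X with probability p = λ_X/(λ_X+λ_Y) = 0.49/1.59 ≈ 0.3082.
So K ~ Binomial(9, 0.49/1.59): P(K = 5) = C(9,5) · (0.49/1.59)^5 · (1.1/1.59)^4 ≈ 0.0802.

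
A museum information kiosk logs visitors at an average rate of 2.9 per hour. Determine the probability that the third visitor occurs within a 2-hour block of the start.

Over the interval, μ = 2.9 × 2 = 5.8 (a 2-hour block = 2 hours).
The third arrival falls in the interval iff at least 3 events occur there: P(S_3 ≤ t) = P(N ≥ 3) = 1 − P(N ≤ 2) ≈ 0.9285.

0.9285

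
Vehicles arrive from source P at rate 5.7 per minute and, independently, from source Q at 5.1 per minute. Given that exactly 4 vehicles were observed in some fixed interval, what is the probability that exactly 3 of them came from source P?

Given the total, each event is independently from source P with probability p = λ_P/(λ_P+λ_Q) = 5.7/10.8 ≈ 0.5278.
So K ~ Binomial(4, 5.7/10.8): P(K = 3) = C(4,3) · (5.7/10.8)^3 · (5.1/10.8)^1 ≈ 0.2777.

0.2777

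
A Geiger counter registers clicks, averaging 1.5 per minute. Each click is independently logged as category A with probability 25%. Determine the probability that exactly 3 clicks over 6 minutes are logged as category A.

Thinning: the clicks that are logged as category A themselves form a Poisson process with rate 0.25 × 1.5 = 0.375 per minute.
Over the interval, μ = 0.375 × 6 = 2.25 (6 minutes).
P(N = 3) = e^(−2.25) · 2.25^3/3! ≈ 0.2001.

0.2001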